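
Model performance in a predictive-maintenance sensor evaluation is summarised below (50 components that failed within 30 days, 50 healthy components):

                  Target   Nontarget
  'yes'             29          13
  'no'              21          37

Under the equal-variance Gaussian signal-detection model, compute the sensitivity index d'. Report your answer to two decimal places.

d' = 0.85

H = 29/50 = 0.5800
FA = 13/50 = 0.2600
z(H) = z(0.5800) = 0.202
z(FA) = z(0.2600) = -0.643
d' = z(H) − z(FA) = 0.202 − (-0.643) = 0.845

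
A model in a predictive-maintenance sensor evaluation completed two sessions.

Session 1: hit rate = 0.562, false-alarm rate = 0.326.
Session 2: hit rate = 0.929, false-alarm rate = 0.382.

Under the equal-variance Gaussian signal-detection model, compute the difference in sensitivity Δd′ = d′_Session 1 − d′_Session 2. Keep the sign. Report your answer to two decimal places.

Session 1: z(0.562) = 0.156, z(0.326) = -0.451, d' = 0.607
Session 2: z(0.929) = 1.468, z(0.382) = -0.300, d' = 1.768
Δd' = d'_Session 1 − d'_Session 2 = 0.607 − 1.768 = -1.161
Session 2 has the higher sensitivity.

Δd′ = -1.16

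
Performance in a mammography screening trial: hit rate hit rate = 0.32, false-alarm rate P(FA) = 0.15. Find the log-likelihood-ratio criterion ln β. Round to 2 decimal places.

ln β = 0.43

Φ⁻¹(H) = Φ⁻¹(0.32) = -0.468
Φ⁻¹(FA) = Φ⁻¹(0.15) = -1.036
ln β = −½·[z(H)² − z(FA)²] = −0.5 × (0.219 − 1.073) = 0.427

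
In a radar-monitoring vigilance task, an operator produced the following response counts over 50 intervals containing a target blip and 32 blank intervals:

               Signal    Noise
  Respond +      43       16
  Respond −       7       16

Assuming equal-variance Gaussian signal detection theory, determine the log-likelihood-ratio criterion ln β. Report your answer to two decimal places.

ln β = -0.58

H = 43/50 = 0.8600
FA = 16/32 = 0.5000
Φ⁻¹(0.8600) = 1.080, Φ⁻¹(0.5000) = 0.000
ln β = −½·[z(H)² − z(FA)²] = −0.5 × (1.166 − 0.000) = -0.583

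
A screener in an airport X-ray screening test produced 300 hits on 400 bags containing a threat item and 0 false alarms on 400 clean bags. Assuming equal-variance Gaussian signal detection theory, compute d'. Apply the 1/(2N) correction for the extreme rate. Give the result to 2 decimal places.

d' = 3.70

The false-alarm rate is 0/400 = 0, so apply the 1/(2N) correction: FA → 1/(2·400) = 0.00125.
z(H) = z(0.75000) = 0.674
z(FA) = z(0.00125) = -3.023
d' = 0.674 − (-3.023) = 3.697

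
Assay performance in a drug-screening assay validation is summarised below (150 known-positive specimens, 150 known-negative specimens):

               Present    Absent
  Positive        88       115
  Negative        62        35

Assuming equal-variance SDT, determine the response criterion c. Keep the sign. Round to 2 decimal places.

H = 88/150 = 0.5867
FA = 115/150 = 0.7667
Φ⁻¹(H) = 0.2191
Φ⁻¹(FA) = 0.7280
c = −½·[z(H) + z(FA)] = −0.5 × (0.2191 + 0.7280) = -0.47355
c < 0: the assay has a liberal response bias.

c = -0.47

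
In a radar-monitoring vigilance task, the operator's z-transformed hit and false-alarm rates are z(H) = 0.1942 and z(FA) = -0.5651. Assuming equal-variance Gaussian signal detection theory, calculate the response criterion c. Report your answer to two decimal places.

c = −½·[z(H) + z(FA)] = −½·(0.1942 + (-0.5651)) = 0.18545
c > 0: the operator has a conservative response bias.

c = 0.19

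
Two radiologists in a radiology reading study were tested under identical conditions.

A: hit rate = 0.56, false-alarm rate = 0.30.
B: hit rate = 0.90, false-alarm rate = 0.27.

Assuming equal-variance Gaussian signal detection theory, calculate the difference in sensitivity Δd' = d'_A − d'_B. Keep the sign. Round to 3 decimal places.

A: z(0.56) = 0.1510, z(0.30) = -0.5244, d' = 0.6754
B: z(0.90) = 1.2816, z(0.27) = -0.6128, d' = 1.8944
Δd' = d'_A − d'_B = 0.6754 − 1.8944 = -1.2190
B has the higher sensitivity.

Δd' = -1.219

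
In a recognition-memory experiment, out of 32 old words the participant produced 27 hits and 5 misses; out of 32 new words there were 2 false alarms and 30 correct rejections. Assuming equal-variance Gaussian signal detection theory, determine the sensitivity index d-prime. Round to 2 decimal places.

H = 27/32 = 0.8438
FA = 2/32 = 0.0625
z(0.8438) = 1.010, z(0.0625) = -1.534
d' = z(H) − z(FA) = 1.010 − (-1.534) = 2.544

d-prime = 2.54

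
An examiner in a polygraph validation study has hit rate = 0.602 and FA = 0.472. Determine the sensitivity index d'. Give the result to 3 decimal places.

d' = 0.329

z(0.602) = 0.2585, z(0.472) = -0.0702
d' = z(H) − z(FA) = 0.2585 − (-0.0702) = 0.3287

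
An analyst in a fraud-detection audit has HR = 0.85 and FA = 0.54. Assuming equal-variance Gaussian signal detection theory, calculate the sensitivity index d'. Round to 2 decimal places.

d' = 0.94

z(0.85) = 1.036, z(0.54) = 0.100
d' = z(H) − z(FA) = 1.036 − 0.100 = 0.936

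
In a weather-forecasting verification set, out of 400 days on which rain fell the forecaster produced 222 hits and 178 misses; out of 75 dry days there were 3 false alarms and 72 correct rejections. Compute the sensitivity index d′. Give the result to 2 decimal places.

H = 222/400 = 0.5550
FA = 3/75 = 0.0400
z(0.5550) = 0.1383, z(0.0400) = -1.7507
d' = z(H) − z(FA) = 0.1383 − (-1.7507) = 1.8890

d′ = 1.89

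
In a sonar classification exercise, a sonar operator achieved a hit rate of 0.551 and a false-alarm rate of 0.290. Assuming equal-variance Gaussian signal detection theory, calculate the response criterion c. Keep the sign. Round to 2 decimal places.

c = 0.21

z(H) = z(0.551) = 0.1282
z(FA) = z(0.290) = -0.5534
c = −½·[z(H) + z(FA)] = −0.5 × (0.1282 + (-0.5534)) = 0.2126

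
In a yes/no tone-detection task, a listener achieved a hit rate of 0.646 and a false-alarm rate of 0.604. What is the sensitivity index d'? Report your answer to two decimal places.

z(0.646) = 0.3745, z(0.604) = 0.2637
d' = z(H) − z(FA) = 0.3745 − 0.2637 = 0.1108

d' = 0.11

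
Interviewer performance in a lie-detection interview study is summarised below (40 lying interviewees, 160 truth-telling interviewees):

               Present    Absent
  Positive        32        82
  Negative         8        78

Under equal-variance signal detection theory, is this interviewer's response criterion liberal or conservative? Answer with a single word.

liberal

z(H) = 0.842, z(FA) = 0.031
c = −½·(z(H) + z(FA)) = -0.4365
c < 0 → liberal criterion (biased toward responding “yes”).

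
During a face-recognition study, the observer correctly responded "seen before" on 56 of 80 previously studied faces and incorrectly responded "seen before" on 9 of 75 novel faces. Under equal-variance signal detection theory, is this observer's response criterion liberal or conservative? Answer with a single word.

z(H) = 0.524, z(FA) = -1.175
c = −½·(z(H) + z(FA)) = 0.3255
c > 0 → conservative criterion (biased toward responding “no”).

conservative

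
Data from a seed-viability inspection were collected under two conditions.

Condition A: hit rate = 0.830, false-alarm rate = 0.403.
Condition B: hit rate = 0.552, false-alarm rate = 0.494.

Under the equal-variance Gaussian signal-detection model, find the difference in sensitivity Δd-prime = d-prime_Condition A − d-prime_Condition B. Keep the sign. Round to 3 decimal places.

Condition A: z(0.830) = 0.9542, z(0.403) = -0.2456, d' = 1.1998
Condition B: z(0.552) = 0.1307, z(0.494) = -0.0150, d' = 0.1457
Δd' = d'_Condition A − d'_Condition B = 1.1998 − 0.1457 = 1.0541
Condition A has the higher sensitivity.

Δd-prime = 1.054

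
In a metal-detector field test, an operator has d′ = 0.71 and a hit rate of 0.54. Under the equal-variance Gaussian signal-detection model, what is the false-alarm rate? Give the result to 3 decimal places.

z(hit rate) = z(0.54) = 0.1004
z(FA) = z(H) − d' = 0.1004 − 0.71 = -0.6096
false-alarm rate = Φ(-0.6096) = 0.2711

false-alarm rate = 0.271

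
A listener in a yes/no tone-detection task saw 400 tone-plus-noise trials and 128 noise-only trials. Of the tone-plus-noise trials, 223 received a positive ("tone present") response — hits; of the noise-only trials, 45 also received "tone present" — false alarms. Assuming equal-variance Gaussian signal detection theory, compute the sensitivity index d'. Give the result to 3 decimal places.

d' = 0.526

H = 223/400 = 0.5575
FA = 45/128 = 0.3516
z(H) = z(0.5575) = 0.1446
z(FA) = z(0.3516) = -0.3810
d' = z(H) − z(FA) = 0.1446 − (-0.3810) = 0.5256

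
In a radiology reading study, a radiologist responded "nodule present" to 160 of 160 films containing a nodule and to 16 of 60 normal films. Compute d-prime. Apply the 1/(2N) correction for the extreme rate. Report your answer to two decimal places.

d-prime = 3.36

The hit rate is 160/160 = 1, so apply the 1/(2N) correction: H → 1 − 1/(2·160) = 0.99687.
z(H) = z(0.99687) = 2.734
z(FA) = z(0.26667) = -0.623
d' = 2.734 − (-0.623) = 3.357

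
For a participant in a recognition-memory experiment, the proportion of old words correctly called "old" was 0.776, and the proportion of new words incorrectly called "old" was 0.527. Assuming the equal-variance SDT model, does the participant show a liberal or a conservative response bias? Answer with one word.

z(H) = 0.759, z(FA) = 0.068
c = −½·(z(H) + z(FA)) = -0.4135
c < 0 → liberal criterion (biased toward responding “yes”).

liberal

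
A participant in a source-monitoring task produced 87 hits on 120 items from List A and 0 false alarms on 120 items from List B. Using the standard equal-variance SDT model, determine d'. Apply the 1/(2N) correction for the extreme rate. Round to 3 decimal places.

The false-alarm rate is 0/120 = 0, so apply the 1/(2N) correction: FA → 1/(2·120) = 0.00417.
z(H) = z(0.72500) = 0.5978
z(FA) = z(0.00417) = -2.6380
d' = 0.5978 − (-2.6380) = 3.2358

d' = 3.236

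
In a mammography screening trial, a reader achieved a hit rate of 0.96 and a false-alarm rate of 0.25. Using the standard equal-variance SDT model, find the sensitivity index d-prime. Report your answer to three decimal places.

d-prime = 2.425

z(H) = 1.7507
z(FA) = -0.6745
d' = z(H) − z(FA) = 1.7507 − (-0.6745) = 2.4252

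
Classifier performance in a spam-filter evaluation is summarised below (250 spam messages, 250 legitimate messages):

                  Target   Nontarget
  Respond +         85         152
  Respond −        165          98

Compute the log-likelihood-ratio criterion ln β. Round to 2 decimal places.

H = 85/250 = 0.3400
FA = 152/250 = 0.6080
Φ⁻¹(H) = Φ⁻¹(0.3400) = -0.412
Φ⁻¹(FA) = Φ⁻¹(0.6080) = 0.274
ln β = −½·[z(H)² − z(FA)²] = −0.5 × (0.170 − 0.075) = -0.0475

ln β = -0.05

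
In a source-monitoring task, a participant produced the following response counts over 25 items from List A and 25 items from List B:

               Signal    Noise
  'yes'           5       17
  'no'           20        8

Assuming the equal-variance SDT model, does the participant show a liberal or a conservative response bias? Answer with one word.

z(H) = -0.842, z(FA) = 0.468
c = −½·(z(H) + z(FA)) = 0.187
c > 0 → conservative criterion (biased toward responding “no”).

conservative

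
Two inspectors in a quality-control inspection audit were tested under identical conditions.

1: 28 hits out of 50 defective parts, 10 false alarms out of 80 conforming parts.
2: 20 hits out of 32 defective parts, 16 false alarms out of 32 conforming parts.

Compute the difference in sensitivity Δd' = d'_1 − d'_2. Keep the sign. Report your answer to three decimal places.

Δd' = 0.983

1: z(0.5600) = 0.1510, z(0.1250) = -1.1503, d' = 1.3013
2: z(0.6250) = 0.3186, z(0.5000) = 0.0000, d' = 0.3186
Δd' = d'_1 − d'_2 = 1.3013 − 0.3186 = 0.9827
1 has the higher sensitivity.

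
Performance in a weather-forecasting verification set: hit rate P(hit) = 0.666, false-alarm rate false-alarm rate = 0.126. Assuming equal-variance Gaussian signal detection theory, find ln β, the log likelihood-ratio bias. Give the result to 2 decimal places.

ln β = 0.56

Φ⁻¹(H) = Φ⁻¹(0.666) = 0.429
Φ⁻¹(FA) = Φ⁻¹(0.126) = -1.146
ln β = −½·[z(H)² − z(FA)²] = −0.5 × (0.184 − 1.313) = 0.5645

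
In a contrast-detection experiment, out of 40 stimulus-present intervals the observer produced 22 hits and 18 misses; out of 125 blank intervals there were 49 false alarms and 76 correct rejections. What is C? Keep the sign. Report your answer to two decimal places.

C = 0.07

H = 22/40 = 0.5500
FA = 49/125 = 0.3920
z(H) = 0.126
z(FA) = -0.274
c = −½·[z(H) + z(FA)] = −0.5 × (0.126 + (-0.274)) = 0.074
c > 0: the observer has a conservative response bias.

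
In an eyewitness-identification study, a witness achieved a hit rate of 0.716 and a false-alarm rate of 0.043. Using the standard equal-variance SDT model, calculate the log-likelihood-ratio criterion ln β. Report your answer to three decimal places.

ln β = 1.311

z(H) = z(0.716) = 0.5710
z(FA) = z(0.043) = -1.7169
ln β = −½·[z(H)² − z(FA)²] = −0.5 × (0.3260 − 2.9477) = 1.31085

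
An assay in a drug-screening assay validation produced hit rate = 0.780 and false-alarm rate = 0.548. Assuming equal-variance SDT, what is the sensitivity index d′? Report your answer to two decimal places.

d′ = 0.65

z(H) = 0.772
z(FA) = 0.121
d' = z(H) − z(FA) = 0.772 − 0.121 = 0.651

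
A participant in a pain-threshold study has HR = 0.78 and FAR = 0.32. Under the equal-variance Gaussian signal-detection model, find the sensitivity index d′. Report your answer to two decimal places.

d′ = 1.24

Φ⁻¹(H) = Φ⁻¹(0.78) = 0.7722
Φ⁻¹(FA) = Φ⁻¹(0.32) = -0.4677
d' = z(H) − z(FA) = 0.7722 − (-0.4677) = 1.2399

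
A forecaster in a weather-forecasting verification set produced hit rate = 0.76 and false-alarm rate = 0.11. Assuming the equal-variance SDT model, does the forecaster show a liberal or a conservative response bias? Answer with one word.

conservative

z(H) = 0.706, z(FA) = -1.227
c = −½·(z(H) + z(FA)) = 0.2605
c > 0 → conservative criterion (biased toward responding “no”).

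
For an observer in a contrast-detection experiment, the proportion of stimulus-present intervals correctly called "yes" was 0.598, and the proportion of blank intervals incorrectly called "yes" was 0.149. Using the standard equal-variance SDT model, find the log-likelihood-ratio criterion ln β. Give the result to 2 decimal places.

Φ⁻¹(0.598) = 0.248, Φ⁻¹(0.149) = -1.041
ln β = −½·[z(H)² − z(FA)²] = −0.5 × (0.062 − 1.084) = 0.511

ln β = 0.51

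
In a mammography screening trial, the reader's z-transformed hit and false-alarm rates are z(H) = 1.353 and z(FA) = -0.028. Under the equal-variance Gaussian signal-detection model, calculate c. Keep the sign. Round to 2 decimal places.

c = -0.66

c = −½·[z(H) + z(FA)] = −½·(1.353 + (-0.028)) = -0.6625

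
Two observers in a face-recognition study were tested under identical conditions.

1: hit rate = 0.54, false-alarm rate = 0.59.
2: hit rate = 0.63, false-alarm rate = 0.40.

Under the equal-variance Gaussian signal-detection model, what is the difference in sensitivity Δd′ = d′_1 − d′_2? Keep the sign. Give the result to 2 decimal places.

Δd′ = -0.71

1: z(0.54) = 0.100, z(0.59) = 0.228, d' = -0.128
2: z(0.63) = 0.332, z(0.40) = -0.253, d' = 0.585
Δd' = d'_1 − d'_2 = -0.128 − 0.585 = -0.713
2 has the higher sensitivity.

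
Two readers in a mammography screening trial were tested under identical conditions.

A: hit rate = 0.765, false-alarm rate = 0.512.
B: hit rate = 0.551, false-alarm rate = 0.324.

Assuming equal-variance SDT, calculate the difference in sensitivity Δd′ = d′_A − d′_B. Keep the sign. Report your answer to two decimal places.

Δd′ = 0.11

A: z(0.765) = 0.722, z(0.512) = 0.030, d' = 0.692
B: z(0.551) = 0.128, z(0.324) = -0.457, d' = 0.585
Δd' = d'_A − d'_B = 0.692 − 0.585 = 0.107
A has the higher sensitivity.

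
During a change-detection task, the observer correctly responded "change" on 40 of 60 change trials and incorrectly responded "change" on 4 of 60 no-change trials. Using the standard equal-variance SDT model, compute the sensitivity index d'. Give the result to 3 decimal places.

d' = 1.932

H = 40/60 = 0.6667
FA = 4/60 = 0.0667
Φ⁻¹(0.6667) = 0.4308, Φ⁻¹(0.0667) = -1.5008
d' = z(H) − z(FA) = 0.4308 − (-1.5008) = 1.9316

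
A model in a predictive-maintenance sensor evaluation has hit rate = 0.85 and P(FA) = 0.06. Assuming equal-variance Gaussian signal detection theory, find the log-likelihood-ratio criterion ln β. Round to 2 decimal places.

ln β = 0.67

z(H) = 1.036
z(FA) = -1.555
ln β = −½·[z(H)² − z(FA)²] = −0.5 × (1.073 − 2.418) = 0.6725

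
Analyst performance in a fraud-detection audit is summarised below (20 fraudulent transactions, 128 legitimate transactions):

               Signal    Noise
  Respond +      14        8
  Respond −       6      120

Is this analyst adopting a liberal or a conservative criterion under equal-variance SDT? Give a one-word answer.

conservative

z(H) = 0.524, z(FA) = -1.534
c = −½·(z(H) + z(FA)) = 0.505
c > 0 → conservative criterion (biased toward responding “no”).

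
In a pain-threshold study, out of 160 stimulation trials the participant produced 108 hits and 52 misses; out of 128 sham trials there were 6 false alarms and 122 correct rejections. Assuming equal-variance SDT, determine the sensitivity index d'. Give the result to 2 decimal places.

d' = 2.13

H = 108/160 = 0.6750
FA = 6/128 = 0.0469
z(0.6750) = 0.454, z(0.0469) = -1.676
d' = z(H) − z(FA) = 0.454 − (-1.676) = 2.130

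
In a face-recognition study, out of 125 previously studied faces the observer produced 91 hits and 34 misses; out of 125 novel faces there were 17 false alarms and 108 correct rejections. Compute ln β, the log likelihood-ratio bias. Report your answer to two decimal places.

H = 91/125 = 0.7280
FA = 17/125 = 0.1360
Φ⁻¹(H) = Φ⁻¹(0.7280) = 0.607
Φ⁻¹(FA) = Φ⁻¹(0.1360) = -1.098
ln β = −½·[z(H)² − z(FA)²] = −0.5 × (0.368 − 1.206) = 0.419

ln β = 0.42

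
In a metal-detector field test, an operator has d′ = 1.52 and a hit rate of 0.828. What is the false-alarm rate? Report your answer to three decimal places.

z(hit rate) = z(0.828) = 0.9463
z(FA) = z(H) − d' = 0.9463 − 1.52 = -0.5737
false-alarm rate = Φ(-0.5737) = 0.2831

false-alarm rate = 0.283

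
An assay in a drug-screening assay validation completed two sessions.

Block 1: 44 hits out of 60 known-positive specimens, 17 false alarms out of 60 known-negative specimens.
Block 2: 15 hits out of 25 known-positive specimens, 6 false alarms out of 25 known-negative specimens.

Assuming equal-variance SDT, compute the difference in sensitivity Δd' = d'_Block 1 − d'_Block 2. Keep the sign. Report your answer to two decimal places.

Block 1: z(0.7333) = 0.623, z(0.2833) = -0.573, d' = 1.196
Block 2: z(0.6000) = 0.253, z(0.2400) = -0.706, d' = 0.959
Δd' = d'_Block 1 − d'_Block 2 = 1.196 − 0.959 = 0.237
Block 1 has the higher sensitivity.

Δd' = 0.24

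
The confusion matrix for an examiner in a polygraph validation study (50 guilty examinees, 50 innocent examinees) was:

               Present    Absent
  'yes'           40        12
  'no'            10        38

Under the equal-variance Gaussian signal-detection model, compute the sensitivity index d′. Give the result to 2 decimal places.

H = 40/50 = 0.8000
FA = 12/50 = 0.2400
Φ⁻¹(H) = 0.842
Φ⁻¹(FA) = -0.706
d' = z(H) − z(FA) = 0.842 − (-0.706) = 1.548

d′ = 1.55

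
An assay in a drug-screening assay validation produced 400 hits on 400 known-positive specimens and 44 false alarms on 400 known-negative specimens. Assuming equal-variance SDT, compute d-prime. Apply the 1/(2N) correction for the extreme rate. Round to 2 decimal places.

d-prime = 4.25

The hit rate is 400/400 = 1, so apply the 1/(2N) correction: H → 1 − 1/(2·400) = 0.99875.
z(H) = z(0.99875) = 3.023
z(FA) = z(0.11000) = -1.227
d' = 3.023 − (-1.227) = 4.250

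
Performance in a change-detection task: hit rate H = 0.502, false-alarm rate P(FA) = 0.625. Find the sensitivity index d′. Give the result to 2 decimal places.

z(H) = z(0.502) = 0.0050
z(FA) = z(0.625) = 0.3186
d' = z(H) − z(FA) = 0.0050 − 0.3186 = -0.3136

d′ = -0.31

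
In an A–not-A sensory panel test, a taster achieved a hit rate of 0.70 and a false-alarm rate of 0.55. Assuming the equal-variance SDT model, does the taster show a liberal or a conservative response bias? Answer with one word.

liberal

z(H) = 0.524, z(FA) = 0.126
c = −½·(z(H) + z(FA)) = -0.325
c < 0 → liberal criterion (biased toward responding “yes”).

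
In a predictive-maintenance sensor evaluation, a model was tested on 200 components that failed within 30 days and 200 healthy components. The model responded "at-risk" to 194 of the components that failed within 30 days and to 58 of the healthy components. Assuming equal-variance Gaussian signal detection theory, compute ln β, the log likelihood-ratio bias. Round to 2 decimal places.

ln β = -1.62

H = 194/200 = 0.9700
FA = 58/200 = 0.2900
z(0.9700) = 1.881, z(0.2900) = -0.553
ln β = −½·[z(H)² − z(FA)²] = −0.5 × (3.538 − 0.306) = -1.616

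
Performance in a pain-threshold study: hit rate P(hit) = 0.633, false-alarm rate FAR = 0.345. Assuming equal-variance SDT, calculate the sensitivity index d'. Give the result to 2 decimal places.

z(H) = 0.3398
z(FA) = -0.3989
d' = z(H) − z(FA) = 0.3398 − (-0.3989) = 0.7387

d' = 0.74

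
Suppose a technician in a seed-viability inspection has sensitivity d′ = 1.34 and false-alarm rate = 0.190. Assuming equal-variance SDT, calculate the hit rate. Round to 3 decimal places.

hit rate = 0.678

z(false-alarm rate) = z(0.190) = -0.8779
z(H) = z(FA) + d' = -0.8779 + 1.34 = 0.4621
hit rate = Φ(0.4621) = 0.6780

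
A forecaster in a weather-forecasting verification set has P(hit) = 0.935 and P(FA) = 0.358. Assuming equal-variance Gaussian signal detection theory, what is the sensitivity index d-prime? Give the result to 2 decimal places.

d-prime = 1.88

z(H) = z(0.935) = 1.5141
z(FA) = z(0.358) = -0.3638
d' = z(H) − z(FA) = 1.5141 − (-0.3638) = 1.8779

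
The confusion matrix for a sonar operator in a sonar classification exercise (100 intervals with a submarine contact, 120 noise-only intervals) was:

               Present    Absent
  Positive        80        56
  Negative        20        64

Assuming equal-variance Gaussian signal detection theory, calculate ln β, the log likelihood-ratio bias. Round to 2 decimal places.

H = 80/100 = 0.8000
FA = 56/120 = 0.4667
z(H) = 0.842
z(FA) = -0.084
ln β = −½·[z(H)² − z(FA)²] = −0.5 × (0.709 − 0.007) = -0.351

ln β = -0.35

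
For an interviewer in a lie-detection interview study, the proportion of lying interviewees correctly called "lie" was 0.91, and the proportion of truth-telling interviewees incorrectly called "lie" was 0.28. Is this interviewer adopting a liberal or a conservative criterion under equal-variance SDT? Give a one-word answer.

z(H) = 1.341, z(FA) = -0.583
c = −½·(z(H) + z(FA)) = -0.379
c < 0 → liberal criterion (biased toward responding “yes”).

liberal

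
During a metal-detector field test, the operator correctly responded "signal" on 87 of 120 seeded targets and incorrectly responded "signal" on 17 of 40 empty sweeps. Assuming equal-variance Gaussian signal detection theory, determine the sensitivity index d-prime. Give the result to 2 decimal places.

H = 87/120 = 0.7250
FA = 17/40 = 0.4250
z(H) = z(0.7250) = 0.5978
z(FA) = z(0.4250) = -0.1891
d' = z(H) − z(FA) = 0.5978 − (-0.1891) = 0.7869

d-prime = 0.79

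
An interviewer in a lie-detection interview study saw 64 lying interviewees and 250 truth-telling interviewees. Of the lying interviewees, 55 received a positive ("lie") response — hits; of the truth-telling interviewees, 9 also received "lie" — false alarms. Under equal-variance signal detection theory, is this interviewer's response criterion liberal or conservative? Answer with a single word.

conservative

z(H) = 1.078, z(FA) = -1.799
c = −½·(z(H) + z(FA)) = 0.3605
c > 0 → conservative criterion (biased toward responding “no”).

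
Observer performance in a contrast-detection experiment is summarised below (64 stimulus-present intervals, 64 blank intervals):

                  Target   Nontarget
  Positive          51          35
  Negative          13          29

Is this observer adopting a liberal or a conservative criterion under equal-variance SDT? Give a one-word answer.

z(H) = 0.831, z(FA) = 0.118
c = −½·(z(H) + z(FA)) = -0.4745
c < 0 → liberal criterion (biased toward responding “yes”).

liberal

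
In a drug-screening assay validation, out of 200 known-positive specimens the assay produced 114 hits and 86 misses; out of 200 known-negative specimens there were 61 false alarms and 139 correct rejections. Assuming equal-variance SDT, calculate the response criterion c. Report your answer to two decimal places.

H = 114/200 = 0.5700
FA = 61/200 = 0.3050
z(H) = z(0.5700) = 0.176
z(FA) = z(0.3050) = -0.510
c = −½·[z(H) + z(FA)] = −0.5 × (0.176 + (-0.510)) = 0.167
c > 0: the assay has a conservative response bias.

c = 0.17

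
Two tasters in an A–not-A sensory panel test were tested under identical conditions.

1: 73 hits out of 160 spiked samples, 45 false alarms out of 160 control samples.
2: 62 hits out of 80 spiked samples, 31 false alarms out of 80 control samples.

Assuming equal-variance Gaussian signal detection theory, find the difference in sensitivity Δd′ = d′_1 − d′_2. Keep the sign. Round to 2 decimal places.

1: z(0.4562) = -0.110, z(0.2812) = -0.579, d' = 0.469
2: z(0.7750) = 0.755, z(0.3875) = -0.286, d' = 1.041
Δd' = d'_1 − d'_2 = 0.469 − 1.041 = -0.572
2 has the higher sensitivity.

Δd′ = -0.57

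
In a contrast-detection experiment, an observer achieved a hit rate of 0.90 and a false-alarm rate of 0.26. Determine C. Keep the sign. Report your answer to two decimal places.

C = -0.32

z(0.90) = 1.2816, z(0.26) = -0.6433
c = −½·[z(H) + z(FA)] = −0.5 × (1.2816 + (-0.6433)) = -0.31915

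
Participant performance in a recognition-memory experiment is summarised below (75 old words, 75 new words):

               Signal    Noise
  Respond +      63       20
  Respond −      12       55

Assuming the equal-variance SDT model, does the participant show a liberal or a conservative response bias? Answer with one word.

z(H) = 0.994, z(FA) = -0.623
c = −½·(z(H) + z(FA)) = -0.1855
c < 0 → liberal criterion (biased toward responding “yes”).

liberal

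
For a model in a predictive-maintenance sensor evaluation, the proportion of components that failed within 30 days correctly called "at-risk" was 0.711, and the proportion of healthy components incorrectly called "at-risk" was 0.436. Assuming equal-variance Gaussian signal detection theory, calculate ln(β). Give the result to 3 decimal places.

z(0.711) = 0.5563, z(0.436) = -0.1611
ln β = −½·[z(H)² − z(FA)²] = −0.5 × (0.3095 − 0.0260) = -0.14175

ln β = -0.142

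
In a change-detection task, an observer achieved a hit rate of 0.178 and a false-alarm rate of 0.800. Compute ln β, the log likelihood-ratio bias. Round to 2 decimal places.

ln β = -0.07

z(H) = -0.923
z(FA) = 0.842
ln β = −½·[z(H)² − z(FA)²] = −0.5 × (0.852 − 0.709) = -0.0715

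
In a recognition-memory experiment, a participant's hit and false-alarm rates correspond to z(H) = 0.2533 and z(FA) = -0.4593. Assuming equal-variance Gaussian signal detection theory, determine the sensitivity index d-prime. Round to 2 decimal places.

d-prime = 0.71

d' = z(H) − z(FA) = 0.2533 − (-0.4593) = 0.7126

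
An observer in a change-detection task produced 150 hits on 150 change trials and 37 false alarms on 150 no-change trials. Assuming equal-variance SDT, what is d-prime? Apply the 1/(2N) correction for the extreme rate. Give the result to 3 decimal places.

d-prime = 3.398

The hit rate is 150/150 = 1, so apply the 1/(2N) correction: H → 1 − 1/(2·150) = 0.99667.
z(H) = z(0.99667) = 2.7134
z(FA) = z(0.24667) = -0.6850
d' = 2.7134 − (-0.6850) = 3.3984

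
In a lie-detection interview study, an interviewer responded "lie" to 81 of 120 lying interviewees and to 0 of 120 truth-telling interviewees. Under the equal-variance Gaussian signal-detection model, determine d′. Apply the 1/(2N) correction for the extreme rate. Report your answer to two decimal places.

The false-alarm rate is 0/120 = 0, so apply the 1/(2N) correction: FA → 1/(2·120) = 0.00417.
z(H) = z(0.67500) = 0.454
z(FA) = z(0.00417) = -2.638
d' = 0.454 − (-2.638) = 3.092

d′ = 3.09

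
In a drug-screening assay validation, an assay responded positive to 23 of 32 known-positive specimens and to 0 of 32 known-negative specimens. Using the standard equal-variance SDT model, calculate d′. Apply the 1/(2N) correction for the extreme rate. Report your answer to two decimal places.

d′ = 2.73

The false-alarm rate is 0/32 = 0, so apply the 1/(2N) correction: FA → 1/(2·32) = 0.01562.
z(H) = z(0.71875) = 0.579
z(FA) = z(0.01562) = -2.154
d' = 0.579 − (-2.154) = 2.733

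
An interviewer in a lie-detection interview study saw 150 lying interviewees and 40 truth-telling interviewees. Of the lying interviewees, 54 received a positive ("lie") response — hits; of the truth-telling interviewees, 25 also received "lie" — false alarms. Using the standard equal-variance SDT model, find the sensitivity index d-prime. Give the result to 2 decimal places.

d-prime = -0.68

H = 54/150 = 0.3600
FA = 25/40 = 0.6250
z(0.3600) = -0.3585, z(0.6250) = 0.3186
d' = z(H) − z(FA) = -0.3585 − 0.3186 = -0.6771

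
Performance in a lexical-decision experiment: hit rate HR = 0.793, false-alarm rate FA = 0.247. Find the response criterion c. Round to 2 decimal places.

z(0.793) = 0.8169, z(0.247) = -0.6840
c = −½·[z(H) + z(FA)] = −0.5 × (0.8169 + (-0.6840)) = -0.06645

c = -0.07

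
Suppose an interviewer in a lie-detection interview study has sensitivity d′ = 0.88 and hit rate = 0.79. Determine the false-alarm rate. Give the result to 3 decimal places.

z(hit rate) = z(0.79) = 0.8064
z(FA) = z(H) − d' = 0.8064 − 0.88 = -0.0736
false-alarm rate = Φ(-0.0736) = 0.4707

false-alarm rate = 0.471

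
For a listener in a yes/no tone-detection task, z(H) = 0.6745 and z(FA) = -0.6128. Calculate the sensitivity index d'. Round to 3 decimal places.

d' = 1.287

d' = z(H) − z(FA) = 0.6745 − (-0.6128) = 1.2873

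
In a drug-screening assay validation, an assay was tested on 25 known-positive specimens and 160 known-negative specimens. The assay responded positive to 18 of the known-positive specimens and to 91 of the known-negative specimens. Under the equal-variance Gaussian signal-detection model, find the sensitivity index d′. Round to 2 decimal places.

d′ = 0.41

H = 18/25 = 0.7200
FA = 91/160 = 0.5687
z(H) = z(0.7200) = 0.5828
z(FA) = z(0.5687) = 0.1731
d' = z(H) − z(FA) = 0.5828 − 0.1731 = 0.4097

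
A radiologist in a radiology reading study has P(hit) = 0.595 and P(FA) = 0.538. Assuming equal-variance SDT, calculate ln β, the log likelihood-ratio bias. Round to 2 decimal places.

z(0.595) = 0.240, z(0.538) = 0.095
ln β = −½·[z(H)² − z(FA)²] = −0.5 × (0.058 − 0.009) = -0.0245

ln β = -0.02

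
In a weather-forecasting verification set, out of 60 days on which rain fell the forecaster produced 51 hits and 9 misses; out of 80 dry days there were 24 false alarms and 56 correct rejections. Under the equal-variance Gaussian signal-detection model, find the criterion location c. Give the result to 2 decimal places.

H = 51/60 = 0.8500
FA = 24/80 = 0.3000
Φ⁻¹(H) = 1.036
Φ⁻¹(FA) = -0.524
c = −½·[z(H) + z(FA)] = −0.5 × (1.036 + (-0.524)) = -0.256

c = -0.26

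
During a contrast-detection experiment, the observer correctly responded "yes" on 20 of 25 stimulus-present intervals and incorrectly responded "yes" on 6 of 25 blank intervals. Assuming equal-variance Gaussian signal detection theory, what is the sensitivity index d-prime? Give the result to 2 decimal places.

H = 20/25 = 0.8000
FA = 6/25 = 0.2400
z(0.8000) = 0.842, z(0.2400) = -0.706
d' = z(H) − z(FA) = 0.842 − (-0.706) = 1.548

d-prime = 1.55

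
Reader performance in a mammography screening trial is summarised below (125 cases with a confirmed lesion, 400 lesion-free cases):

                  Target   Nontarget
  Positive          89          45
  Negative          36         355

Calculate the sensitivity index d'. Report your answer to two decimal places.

H = 89/125 = 0.7120
FA = 45/400 = 0.1125
Φ⁻¹(H) = 0.559
Φ⁻¹(FA) = -1.213
d' = z(H) − z(FA) = 0.559 − (-1.213) = 1.772

d' = 1.77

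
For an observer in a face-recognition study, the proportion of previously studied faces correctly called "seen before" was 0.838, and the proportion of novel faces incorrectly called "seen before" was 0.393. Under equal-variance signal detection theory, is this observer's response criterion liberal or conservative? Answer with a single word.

liberal

z(H) = 0.986, z(FA) = -0.272
c = −½·(z(H) + z(FA)) = -0.357
c < 0 → liberal criterion (biased toward responding “yes”).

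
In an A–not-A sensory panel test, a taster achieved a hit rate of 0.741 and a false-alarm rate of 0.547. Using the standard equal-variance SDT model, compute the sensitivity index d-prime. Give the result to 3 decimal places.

Φ⁻¹(H) = Φ⁻¹(0.741) = 0.6464
Φ⁻¹(FA) = Φ⁻¹(0.547) = 0.1181
d' = z(H) − z(FA) = 0.6464 − 0.1181 = 0.5283

d-prime = 0.528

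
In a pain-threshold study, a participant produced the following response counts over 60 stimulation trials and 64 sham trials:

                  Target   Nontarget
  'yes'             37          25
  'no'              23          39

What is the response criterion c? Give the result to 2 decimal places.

c = -0.01

H = 37/60 = 0.6167
FA = 25/64 = 0.3906
z(H) = 0.297
z(FA) = -0.278
c = −½·[z(H) + z(FA)] = −0.5 × (0.297 + (-0.278)) = -0.0095
c < 0: the participant has a liberal response bias.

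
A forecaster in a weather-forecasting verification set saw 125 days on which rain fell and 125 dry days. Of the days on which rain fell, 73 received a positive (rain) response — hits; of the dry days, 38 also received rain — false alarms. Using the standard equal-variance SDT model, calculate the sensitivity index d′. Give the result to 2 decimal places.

d′ = 0.73

H = 73/125 = 0.5840
FA = 38/125 = 0.3040
z(H) = 0.212
z(FA) = -0.513
d' = z(H) − z(FA) = 0.212 − (-0.513) = 0.725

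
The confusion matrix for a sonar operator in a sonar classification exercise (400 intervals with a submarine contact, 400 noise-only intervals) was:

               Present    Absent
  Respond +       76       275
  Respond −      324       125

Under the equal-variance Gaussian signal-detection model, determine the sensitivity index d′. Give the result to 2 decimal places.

H = 76/400 = 0.1900
FA = 275/400 = 0.6875
z(0.1900) = -0.878, z(0.6875) = 0.489
d' = z(H) − z(FA) = -0.878 − 0.489 = -1.367

d′ = -1.37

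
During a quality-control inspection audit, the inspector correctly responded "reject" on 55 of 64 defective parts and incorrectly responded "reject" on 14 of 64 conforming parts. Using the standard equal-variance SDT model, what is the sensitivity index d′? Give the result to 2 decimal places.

d′ = 1.85

H = 55/64 = 0.8594
FA = 14/64 = 0.2188
z(0.8594) = 1.0776, z(0.2188) = -0.7763
d' = z(H) − z(FA) = 1.0776 − (-0.7763) = 1.8539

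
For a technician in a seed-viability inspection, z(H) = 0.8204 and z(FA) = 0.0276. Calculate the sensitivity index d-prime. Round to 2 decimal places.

d' = z(H) − z(FA) = 0.8204 − 0.0276 = 0.7928

d-prime = 0.79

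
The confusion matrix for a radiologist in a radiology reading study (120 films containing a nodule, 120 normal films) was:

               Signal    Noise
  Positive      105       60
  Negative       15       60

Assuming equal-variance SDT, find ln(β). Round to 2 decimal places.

H = 105/120 = 0.8750
FA = 60/120 = 0.5000
z(H) = z(0.8750) = 1.150
z(FA) = z(0.5000) = 0.000
ln β = −½·[z(H)² − z(FA)²] = −0.5 × (1.323 − 0.000) = -0.6615

ln β = -0.66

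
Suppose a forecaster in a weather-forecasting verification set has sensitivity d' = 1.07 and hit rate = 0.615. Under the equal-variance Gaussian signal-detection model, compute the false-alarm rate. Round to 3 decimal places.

z(hit rate) = z(0.615) = 0.2924
z(FA) = z(H) − d' = 0.2924 − 1.07 = -0.7776
false-alarm rate = Φ(-0.7776) = 0.2184

false-alarm rate = 0.218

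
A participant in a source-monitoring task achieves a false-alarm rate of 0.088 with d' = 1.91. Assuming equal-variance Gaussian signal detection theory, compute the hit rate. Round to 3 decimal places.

hit rate = 0.711

z(false-alarm rate) = z(0.088) = -1.3532
z(H) = z(FA) + d' = -1.3532 + 1.91 = 0.5568
hit rate = Φ(0.5568) = 0.7112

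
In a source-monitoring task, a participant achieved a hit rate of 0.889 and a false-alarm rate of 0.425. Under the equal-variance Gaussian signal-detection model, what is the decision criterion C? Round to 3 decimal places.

z(0.889) = 1.2212, z(0.425) = -0.1891
c = −½·[z(H) + z(FA)] = −0.5 × (1.2212 + (-0.1891)) = -0.51605

C = -0.516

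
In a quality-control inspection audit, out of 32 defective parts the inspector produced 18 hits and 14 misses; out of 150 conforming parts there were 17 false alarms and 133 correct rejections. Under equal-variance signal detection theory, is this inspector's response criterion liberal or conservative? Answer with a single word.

z(H) = 0.157, z(FA) = -1.209
c = −½·(z(H) + z(FA)) = 0.526
c > 0 → conservative criterion (biased toward responding “no”).

conservative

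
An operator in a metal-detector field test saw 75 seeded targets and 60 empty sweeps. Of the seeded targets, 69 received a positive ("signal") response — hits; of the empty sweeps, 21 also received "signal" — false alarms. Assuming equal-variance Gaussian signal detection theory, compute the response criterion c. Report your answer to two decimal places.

c = -0.51

H = 69/75 = 0.9200
FA = 21/60 = 0.3500
z(H) = z(0.9200) = 1.405
z(FA) = z(0.3500) = -0.385
c = −½·[z(H) + z(FA)] = −0.5 × (1.405 + (-0.385)) = -0.510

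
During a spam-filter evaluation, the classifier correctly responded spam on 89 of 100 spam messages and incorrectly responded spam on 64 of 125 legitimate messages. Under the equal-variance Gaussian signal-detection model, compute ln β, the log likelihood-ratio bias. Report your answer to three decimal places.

ln β = -0.752

H = 89/100 = 0.8900
FA = 64/125 = 0.5120
Φ⁻¹(H) = Φ⁻¹(0.8900) = 1.2265
Φ⁻¹(FA) = Φ⁻¹(0.5120) = 0.0301
ln β = −½·[z(H)² − z(FA)²] = −0.5 × (1.5043 − 0.0009) = -0.7517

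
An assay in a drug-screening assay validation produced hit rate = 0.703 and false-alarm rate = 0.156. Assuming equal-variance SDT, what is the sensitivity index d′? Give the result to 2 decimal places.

d′ = 1.54

z(0.703) = 0.5330, z(0.156) = -1.0110
d' = z(H) − z(FA) = 0.5330 − (-1.0110) = 1.5440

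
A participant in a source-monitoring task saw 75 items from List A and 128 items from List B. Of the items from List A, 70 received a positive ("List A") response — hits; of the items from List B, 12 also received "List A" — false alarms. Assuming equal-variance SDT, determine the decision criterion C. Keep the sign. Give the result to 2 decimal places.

H = 70/75 = 0.9333
FA = 12/128 = 0.0938
z(0.9333) = 1.501, z(0.0938) = -1.318
c = −½·[z(H) + z(FA)] = −0.5 × (1.501 + (-1.318)) = -0.0915

C = -0.09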